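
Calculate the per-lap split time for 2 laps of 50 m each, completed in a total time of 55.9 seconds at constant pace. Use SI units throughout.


Split time = total_time / n_laps = 55.9 / 2
Split time = 27.95 s per lap

27.95 s


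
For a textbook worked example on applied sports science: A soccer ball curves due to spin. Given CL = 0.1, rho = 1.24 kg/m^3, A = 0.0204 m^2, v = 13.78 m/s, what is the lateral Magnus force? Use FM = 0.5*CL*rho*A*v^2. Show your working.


FM = 0.5 * CL * rho * A * v^2
FM = 0.5 * 0.1 * 1.24 * 0.0204 * 13.78^2
v^2 = 189.8884
FM = 0.5 * 0.1 * 1.24 * 0.0204 * 189.8884 = 0.2402 N

0.2402 N


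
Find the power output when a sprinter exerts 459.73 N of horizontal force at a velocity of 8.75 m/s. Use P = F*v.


P = F * v
P = 459.73 * 8.75
P = 4022.6375 W

4022.6375 W


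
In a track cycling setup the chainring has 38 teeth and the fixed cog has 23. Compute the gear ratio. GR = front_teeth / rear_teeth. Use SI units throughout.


GR = front_teeth / rear_teeth
GR = 38 / 23
GR = 1.6522

1.6522


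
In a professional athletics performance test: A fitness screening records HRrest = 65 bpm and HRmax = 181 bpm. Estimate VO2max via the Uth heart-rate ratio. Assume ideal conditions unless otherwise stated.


VO2max = 15.3 * HRmax / HRrest
VO2max = 15.3 * 181 / 65
VO2max = 2769.3 / 65 = 42.6046 mL/kg/min

42.6046 mL/kg/min


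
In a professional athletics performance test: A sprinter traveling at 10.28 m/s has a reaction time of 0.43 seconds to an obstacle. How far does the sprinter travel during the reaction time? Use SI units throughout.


d = v * t
d = 10.28 * 0.43
d = 4.4204 m

4.4204 m


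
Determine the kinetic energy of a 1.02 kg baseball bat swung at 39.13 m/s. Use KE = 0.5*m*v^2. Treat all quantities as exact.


KE = 0.5 * m * v^2
KE = 0.5 * 1.02 * 39.13^2
KE = 0.5 * 1.02 * 1531.1569 = 780.89 J

780.89 J


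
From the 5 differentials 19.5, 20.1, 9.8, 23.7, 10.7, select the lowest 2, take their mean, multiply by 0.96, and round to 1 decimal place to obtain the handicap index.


All differentials: 19.5, 20.1, 9.8, 23.7, 10.7
Sorted: 9.8, 10.7, 19.5, 20.1, 23.7
Best 2: 9.8, 10.7
Average of best = 20.5 / 2 = 10.25
Raw index = 10.25 * 0.96 = 9.84
Handicap index = round(9.84, 1) = 9.8

9.8


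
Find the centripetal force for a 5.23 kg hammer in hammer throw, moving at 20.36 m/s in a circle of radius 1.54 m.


Fc = m * v^2 / r
v^2 = 20.36^2 = 414.5296
Fc = 5.23 * 414.5296 / 1.54
Fc = 2167.9898 / 1.54 = 1407.7856 N

1407.7856 N


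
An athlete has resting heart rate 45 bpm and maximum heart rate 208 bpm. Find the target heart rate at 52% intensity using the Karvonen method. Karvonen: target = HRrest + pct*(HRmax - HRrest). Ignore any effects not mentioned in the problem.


Target = HRrest + pct*(HRmax - HRrest)
Heart rate reserve = HRmax - HRrest = 208 - 45 = 163 bpm
Fraction = 52% = 0.52
Target = 45 + 0.52 * 163
Target = 45 + 84.76 = 129.76 bpm

129.76 bpm


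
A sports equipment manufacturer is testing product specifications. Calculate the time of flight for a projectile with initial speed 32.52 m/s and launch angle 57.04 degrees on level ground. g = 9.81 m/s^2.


T = 2*v*sin(theta)/g
sin(theta) = sin(57.04 deg) = 0.8391
T = 2*32.52*0.8391 / 9.81
T = 54.5719 / 9.81 = 5.5629 s

5.5629 s


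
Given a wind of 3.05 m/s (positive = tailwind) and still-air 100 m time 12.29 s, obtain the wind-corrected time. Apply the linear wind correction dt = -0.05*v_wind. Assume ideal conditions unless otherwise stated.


dt = -0.05 * v_wind = -0.05 * 3.05 = -0.1525 s
t_corrected = t_still + dt = 12.29 + (-0.1525)
t_corrected = 12.1375 s

12.1375 s


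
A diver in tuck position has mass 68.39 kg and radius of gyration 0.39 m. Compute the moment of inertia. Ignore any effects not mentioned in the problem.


I = m * k^2
I = 68.39 * 0.39^2
I = 68.39 * 0.1521 = 10.4021 kg*m^2

10.4021 kg*m^2


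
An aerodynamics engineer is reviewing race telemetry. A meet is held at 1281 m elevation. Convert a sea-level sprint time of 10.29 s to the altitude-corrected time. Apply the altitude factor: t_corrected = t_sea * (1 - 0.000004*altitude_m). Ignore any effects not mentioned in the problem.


Correction factor = 1 - 0.000004 * 1281 = 0.994876
t_corrected = t_sea * factor = 10.29 * 0.994876
t_corrected = 10.2373 s

10.2373 s


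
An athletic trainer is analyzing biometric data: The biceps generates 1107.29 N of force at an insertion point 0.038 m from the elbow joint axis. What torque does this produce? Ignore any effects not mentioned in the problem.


tau = F * d
tau = 1107.29 * 0.038
tau = 42.077 N*m

42.077 N*m


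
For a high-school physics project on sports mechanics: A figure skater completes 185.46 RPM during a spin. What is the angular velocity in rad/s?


omega = RPM * 2 * pi / 60
omega = 185.46 * 2 * 3.14159 / 60
omega = 1165.2795 / 60 = 19.4213 rad/s

19.4213 rad/s


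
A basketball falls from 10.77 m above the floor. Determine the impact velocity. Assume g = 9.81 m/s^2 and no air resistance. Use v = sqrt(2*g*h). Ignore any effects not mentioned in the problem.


v = sqrt(2 * g * h)
v = sqrt(2 * 9.81 * 10.77)
v = sqrt(211.3074) = 14.5364 m/s

14.5364 m/s


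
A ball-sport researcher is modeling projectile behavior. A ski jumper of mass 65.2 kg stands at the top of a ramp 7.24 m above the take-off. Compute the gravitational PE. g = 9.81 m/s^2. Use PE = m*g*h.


PE = m * g * h
PE = 65.2 * 9.81 * 7.24
PE = 639.612 * 7.24 = 4630.7909 J

4630.7909 J


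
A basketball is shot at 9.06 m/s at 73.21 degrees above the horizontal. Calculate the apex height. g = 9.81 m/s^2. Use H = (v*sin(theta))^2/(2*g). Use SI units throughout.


H = (v*sin(theta))^2 / (2*g)
vy = v*sin(theta) = 9.06 * sin(73.21 deg) = 8.6738 m/s
H = vy^2 / (2*g) = 75.2343 / (2*9.81)
H = 75.2343 / 19.62 = 3.8346 m

3.8346 m


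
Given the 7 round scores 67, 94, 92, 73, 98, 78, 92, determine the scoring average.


Average = sum / n
Sum = 594
Average = 594 / 7 = 84.8571

84.8571


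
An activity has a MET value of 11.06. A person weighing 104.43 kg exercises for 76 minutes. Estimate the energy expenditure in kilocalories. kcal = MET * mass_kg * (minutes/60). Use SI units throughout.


kcal = MET * mass * time_hr
Convert time: 76 min = 1.2667 hr
kcal = 11.06 * 104.43 * 1.2667
kcal = 1462.9947 kcal

1462.9947 kcal


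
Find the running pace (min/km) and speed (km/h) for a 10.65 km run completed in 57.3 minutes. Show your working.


Pace = time / distance = 57.3 min / 10.65 km = 5.3803 min/km
Speed = distance / time_in_hours = 10.65 / 0.955 hr
Speed = 11.1518 km/h

5.3803 min/km, 11.1518 km/h


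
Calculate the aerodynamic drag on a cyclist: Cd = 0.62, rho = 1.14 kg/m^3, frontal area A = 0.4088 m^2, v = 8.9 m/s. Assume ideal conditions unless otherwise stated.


Fd = 0.5 * Cd * rho * A * v^2
Fd = 0.5 * 0.62 * 1.14 * 0.4088 * 8.9^2
v^2 = 79.21
Fd = 0.5 * 0.62 * 1.14 * 0.4088 * 79.21 = 11.4435 N

11.4435 N


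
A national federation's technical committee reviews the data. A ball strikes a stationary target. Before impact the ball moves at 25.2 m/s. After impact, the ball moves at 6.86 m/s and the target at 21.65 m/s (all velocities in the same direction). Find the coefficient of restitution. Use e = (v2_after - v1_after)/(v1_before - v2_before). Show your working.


e = (v2_after - v1_after) / (v1_before - v2_before)
Numerator = 21.65 - 6.86 = 14.79
Denominator = 25.2 - 0 = 25.2
e = 14.79 / 25.2 = 0.5869

0.5869


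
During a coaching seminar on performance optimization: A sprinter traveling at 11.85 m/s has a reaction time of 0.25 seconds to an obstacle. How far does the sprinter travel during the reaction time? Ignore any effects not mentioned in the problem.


d = v * t
d = 11.85 * 0.25
d = 2.9625 m

2.9625 m


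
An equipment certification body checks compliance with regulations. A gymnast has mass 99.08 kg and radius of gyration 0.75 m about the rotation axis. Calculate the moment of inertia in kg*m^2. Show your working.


I = m * k^2
I = 99.08 * 0.75^2
I = 99.08 * 0.5625 = 55.7325 kg*m^2

55.7325 kg*m^2


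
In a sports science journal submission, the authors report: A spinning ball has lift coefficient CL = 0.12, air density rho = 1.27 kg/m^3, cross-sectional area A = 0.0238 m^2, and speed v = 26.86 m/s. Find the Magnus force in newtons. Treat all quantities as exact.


FM = 0.5 * CL * rho * A * v^2
FM = 0.5 * 0.12 * 1.27 * 0.0238 * 26.86^2
v^2 = 721.4596
FM = 0.5 * 0.12 * 1.27 * 0.0238 * 721.4596 = 1.3084 N

1.3084 N


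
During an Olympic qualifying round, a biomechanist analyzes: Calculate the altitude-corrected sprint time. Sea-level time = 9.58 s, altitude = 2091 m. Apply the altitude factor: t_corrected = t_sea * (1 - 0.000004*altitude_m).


Correction factor = 1 - 0.000004 * 2091 = 0.991636
t_corrected = t_sea * factor = 9.58 * 0.991636
t_corrected = 9.4999 s

9.4999 s


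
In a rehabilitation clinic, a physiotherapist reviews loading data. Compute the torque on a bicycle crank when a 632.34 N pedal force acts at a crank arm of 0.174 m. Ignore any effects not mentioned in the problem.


tau = F * d
tau = 632.34 * 0.174
tau = 110.0272 N*m

110.0272 N*m


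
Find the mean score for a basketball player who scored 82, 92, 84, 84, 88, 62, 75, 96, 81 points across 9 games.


Average = sum / n
Sum = 744
Average = 744 / 9 = 82.6667

82.6667


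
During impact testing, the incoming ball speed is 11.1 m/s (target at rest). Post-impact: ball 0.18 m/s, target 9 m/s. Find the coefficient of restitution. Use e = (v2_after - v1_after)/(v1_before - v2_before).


e = (v2_after - v1_after) / (v1_before - v2_before)
Numerator = 9 - 0.18 = 8.82
Denominator = 11.1 - 0 = 11.1
e = 8.82 / 11.1 = 0.7946

0.7946


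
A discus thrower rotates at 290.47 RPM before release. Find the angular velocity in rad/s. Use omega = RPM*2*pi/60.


omega = RPM * 2 * pi / 60
omega = 290.47 * 2 * 3.14159 / 60
omega = 1825.0768 / 60 = 30.4179 rad/s

30.4179 rad/s


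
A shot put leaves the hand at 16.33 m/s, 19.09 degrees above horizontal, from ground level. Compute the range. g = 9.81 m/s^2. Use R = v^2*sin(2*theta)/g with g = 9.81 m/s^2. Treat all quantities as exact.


R = v^2 * sin(2*theta) / g
Convert angle to radians: theta = 19.09 deg = 0.3332 rad
sin(2*theta) = sin(0.6664) = 0.6181
R = 16.33^2 * 0.6181 / 9.81
R = 266.6689 * 0.6181 / 9.81 = 16.803 m

16.803 m


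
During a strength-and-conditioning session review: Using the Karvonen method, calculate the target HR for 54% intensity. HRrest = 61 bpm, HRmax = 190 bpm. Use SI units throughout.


Target = HRrest + pct*(HRmax - HRrest)
Heart rate reserve = HRmax - HRrest = 190 - 61 = 129 bpm
Fraction = 54% = 0.54
Target = 61 + 0.54 * 129
Target = 61 + 69.66 = 130.66 bpm

130.66 bpm


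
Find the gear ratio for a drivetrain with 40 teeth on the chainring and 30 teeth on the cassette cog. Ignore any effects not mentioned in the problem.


GR = front_teeth / rear_teeth
GR = 40 / 30
GR = 1.3333

1.3333


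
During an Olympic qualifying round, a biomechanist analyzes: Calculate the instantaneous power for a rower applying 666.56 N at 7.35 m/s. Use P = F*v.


P = F * v
P = 666.56 * 7.35
P = 4899.216 W

4899.216 W


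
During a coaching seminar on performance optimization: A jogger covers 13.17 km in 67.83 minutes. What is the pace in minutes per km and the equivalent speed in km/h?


Pace = time / distance = 67.83 min / 13.17 km = 5.1503 min/km
Speed = distance / time_in_hours = 13.17 / 1.1305 hr
Speed = 11.6497 km/h

5.1503 min/km, 11.6497 km/h


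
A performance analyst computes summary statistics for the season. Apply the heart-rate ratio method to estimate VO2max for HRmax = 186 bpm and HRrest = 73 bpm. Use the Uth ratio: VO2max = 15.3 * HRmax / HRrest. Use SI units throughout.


VO2max = 15.3 * HRmax / HRrest
VO2max = 15.3 * 186 / 73
VO2max = 2845.8 / 73 = 38.9836 mL/kg/min

38.9836 mL/kg/min


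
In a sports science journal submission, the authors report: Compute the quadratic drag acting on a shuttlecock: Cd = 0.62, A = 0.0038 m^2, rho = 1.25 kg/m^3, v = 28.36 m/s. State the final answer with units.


Fd = 0.5 * Cd * rho * A * v^2
Fd = 0.5 * 0.62 * 1.25 * 0.0038 * 28.36^2
v^2 = 804.2896
Fd = 0.5 * 0.62 * 1.25 * 0.0038 * 804.2896 = 1.1843 N

1.1843 N


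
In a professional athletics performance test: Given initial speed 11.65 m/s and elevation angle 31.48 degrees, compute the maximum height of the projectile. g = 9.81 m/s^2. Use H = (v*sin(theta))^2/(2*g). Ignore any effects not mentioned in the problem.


H = (v*sin(theta))^2 / (2*g)
vy = v*sin(theta) = 11.65 * sin(31.48 deg) = 6.0836 m/s
H = vy^2 / (2*g) = 37.0107 / (2*9.81)
H = 37.0107 / 19.62 = 1.8864 m

1.8864 m


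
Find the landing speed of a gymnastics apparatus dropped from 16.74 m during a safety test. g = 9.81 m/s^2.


v = sqrt(2 * g * h)
v = sqrt(2 * 9.81 * 16.74)
v = sqrt(328.4388) = 18.1229 m/s

18.1229 m/s


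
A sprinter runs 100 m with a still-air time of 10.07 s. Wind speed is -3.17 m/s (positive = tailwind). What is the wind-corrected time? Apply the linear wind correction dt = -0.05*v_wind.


dt = -0.05 * v_wind = -0.05 * -3.17 = 0.1585 s
t_corrected = t_still + dt = 10.07 + (0.1585)
t_corrected = 10.2285 s

10.2285 s


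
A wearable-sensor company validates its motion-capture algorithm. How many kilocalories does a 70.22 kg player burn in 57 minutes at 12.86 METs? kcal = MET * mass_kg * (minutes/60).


kcal = MET * mass * time_hr
Convert time: 57 min = 0.95 hr
kcal = 12.86 * 70.22 * 0.95
kcal = 857.8777 kcal

857.8777 kcal


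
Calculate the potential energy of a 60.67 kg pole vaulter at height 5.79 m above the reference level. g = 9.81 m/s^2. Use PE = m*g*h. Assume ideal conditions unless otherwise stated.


PE = m * g * h
PE = 60.67 * 9.81 * 5.79
PE = 595.1727 * 5.79 = 3446.0499 J

3446.0499 J


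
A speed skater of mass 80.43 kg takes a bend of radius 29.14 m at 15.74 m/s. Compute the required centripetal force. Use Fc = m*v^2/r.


Fc = m * v^2 / r
v^2 = 15.74^2 = 247.7476
Fc = 80.43 * 247.7476 / 29.14
Fc = 19926.3395 / 29.14 = 683.814 N

683.814 N


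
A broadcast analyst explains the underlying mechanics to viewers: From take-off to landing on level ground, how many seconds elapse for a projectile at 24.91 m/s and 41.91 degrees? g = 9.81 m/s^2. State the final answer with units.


T = 2*v*sin(theta)/g
sin(theta) = sin(41.91 deg) = 0.668
T = 2*24.91*0.668 / 9.81
T = 33.2779 / 9.81 = 3.3922 s

3.3922 s


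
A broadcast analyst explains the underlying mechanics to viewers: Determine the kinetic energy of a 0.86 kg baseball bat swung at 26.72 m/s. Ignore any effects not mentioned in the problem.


KE = 0.5 * m * v^2
KE = 0.5 * 0.86 * 26.72^2
KE = 0.5 * 0.86 * 713.9584 = 307.0021 J

307.0021 J


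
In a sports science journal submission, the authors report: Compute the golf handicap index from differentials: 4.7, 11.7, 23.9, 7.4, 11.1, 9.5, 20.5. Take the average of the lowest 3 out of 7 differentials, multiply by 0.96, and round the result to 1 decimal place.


All differentials: 4.7, 11.7, 23.9, 7.4, 11.1, 9.5, 20.5
Sorted: 4.7, 7.4, 9.5, 11.1, 11.7, 20.5, 23.9
Best 3: 4.7, 7.4, 9.5
Average of best = 21.6 / 3 = 7.2
Raw index = 7.2 * 0.96 = 6.912
Handicap index = round(6.912, 1) = 6.9

6.9


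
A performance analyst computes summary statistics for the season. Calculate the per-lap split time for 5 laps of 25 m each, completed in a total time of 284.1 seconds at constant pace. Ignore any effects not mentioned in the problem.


Split time = total_time / n_laps = 284.1 / 5
Split time = 56.82 s per lap

56.82 s


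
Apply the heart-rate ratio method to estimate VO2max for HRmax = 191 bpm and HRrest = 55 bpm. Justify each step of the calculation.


VO2max = 15.3 * HRmax / HRrest
VO2max = 15.3 * 191 / 55
VO2max = 2922.3 / 55 = 53.1327 mL/kg/min

53.1327 mL/kg/min


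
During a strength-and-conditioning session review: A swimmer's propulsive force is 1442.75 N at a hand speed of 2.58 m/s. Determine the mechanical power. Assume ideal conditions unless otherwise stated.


P = F * v
P = 1442.75 * 2.58
P = 3722.295 W

3722.295 W


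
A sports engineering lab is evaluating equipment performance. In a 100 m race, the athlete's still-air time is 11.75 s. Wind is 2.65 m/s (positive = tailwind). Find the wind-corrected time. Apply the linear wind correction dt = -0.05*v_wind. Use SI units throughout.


dt = -0.05 * v_wind = -0.05 * 2.65 = -0.1325 s
t_corrected = t_still + dt = 11.75 + (-0.1325)
t_corrected = 11.6175 s

11.6175 s


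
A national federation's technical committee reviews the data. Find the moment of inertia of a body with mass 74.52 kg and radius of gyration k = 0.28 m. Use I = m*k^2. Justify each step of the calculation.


I = m * k^2
I = 74.52 * 0.28^2
I = 74.52 * 0.0784 = 5.8424 kg*m^2

5.8424 kg*m^2


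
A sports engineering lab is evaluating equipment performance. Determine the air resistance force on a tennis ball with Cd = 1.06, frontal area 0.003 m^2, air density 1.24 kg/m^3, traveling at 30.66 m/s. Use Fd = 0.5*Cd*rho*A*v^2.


Fd = 0.5 * Cd * rho * A * v^2
Fd = 0.5 * 1.06 * 1.24 * 0.003 * 30.66^2
v^2 = 940.0356
Fd = 0.5 * 1.06 * 1.24 * 0.003 * 940.0356 = 1.8534 N

1.8534 N


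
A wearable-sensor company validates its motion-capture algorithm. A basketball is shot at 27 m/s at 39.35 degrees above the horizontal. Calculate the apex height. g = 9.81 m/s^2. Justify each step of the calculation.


H = (v*sin(theta))^2 / (2*g)
vy = v*sin(theta) = 27 * sin(39.35 deg) = 17.1195 m/s
H = vy^2 / (2*g) = 293.0776 / (2*9.81)
H = 293.0776 / 19.62 = 14.9377 m

14.9377 m


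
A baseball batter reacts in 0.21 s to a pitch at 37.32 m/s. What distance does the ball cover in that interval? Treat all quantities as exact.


d = v * t
d = 37.32 * 0.21
d = 7.8372 m

7.8372 m


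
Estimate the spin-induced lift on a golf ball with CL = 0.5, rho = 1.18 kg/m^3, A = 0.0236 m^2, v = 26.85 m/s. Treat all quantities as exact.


FM = 0.5 * CL * rho * A * v^2
FM = 0.5 * 0.5 * 1.18 * 0.0236 * 26.85^2
v^2 = 720.9225
FM = 0.5 * 0.5 * 1.18 * 0.0236 * 720.9225 = 5.0191 N

5.0191 N


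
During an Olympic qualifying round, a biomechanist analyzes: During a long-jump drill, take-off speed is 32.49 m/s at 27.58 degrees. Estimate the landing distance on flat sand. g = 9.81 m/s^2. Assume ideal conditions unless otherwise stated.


R = v^2 * sin(2*theta) / g
Convert angle to radians: theta = 27.58 deg = 0.4814 rad
sin(2*theta) = sin(0.9627) = 0.8208
R = 32.49^2 * 0.8208 / 9.81
R = 1055.6001 * 0.8208 / 9.81 = 88.3165 m

88.3165 m


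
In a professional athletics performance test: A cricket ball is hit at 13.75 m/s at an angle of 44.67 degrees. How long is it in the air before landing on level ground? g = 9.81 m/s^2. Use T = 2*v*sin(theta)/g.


T = 2*v*sin(theta)/g
sin(theta) = sin(44.67 deg) = 0.703
T = 2*13.75*0.703 / 9.81
T = 19.3331 / 9.81 = 1.9708 s

1.9708 s


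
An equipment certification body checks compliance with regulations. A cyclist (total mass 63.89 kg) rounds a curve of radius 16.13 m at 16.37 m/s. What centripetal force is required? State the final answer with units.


Fc = m * v^2 / r
v^2 = 16.37^2 = 267.9769
Fc = 63.89 * 267.9769 / 16.13
Fc = 17121.0441 / 16.13 = 1061.4411 N

1061.4411 N


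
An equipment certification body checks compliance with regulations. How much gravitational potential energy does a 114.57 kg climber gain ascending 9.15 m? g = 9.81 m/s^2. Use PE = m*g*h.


PE = m * g * h
PE = 114.57 * 9.81 * 9.15
PE = 1123.9317 * 9.15 = 10283.9751 J

10283.9751 J


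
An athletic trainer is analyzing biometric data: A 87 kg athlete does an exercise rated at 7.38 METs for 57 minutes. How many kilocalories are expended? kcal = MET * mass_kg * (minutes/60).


kcal = MET * mass * time_hr
Convert time: 57 min = 0.95 hr
kcal = 7.38 * 87 * 0.95
kcal = 609.957 kcal

609.957 kcal


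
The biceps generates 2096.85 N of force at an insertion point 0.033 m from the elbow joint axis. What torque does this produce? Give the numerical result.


tau = F * d
tau = 2096.85 * 0.033
tau = 69.196 N*m

69.196 N*m


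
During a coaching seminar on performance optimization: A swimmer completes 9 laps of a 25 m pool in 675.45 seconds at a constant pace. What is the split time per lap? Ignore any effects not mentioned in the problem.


Split time = total_time / n_laps = 675.45 / 9
Split time = 75.05 s per lap

75.05 s


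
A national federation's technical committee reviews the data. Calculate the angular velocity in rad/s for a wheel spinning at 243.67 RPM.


omega = RPM * 2 * pi / 60
omega = 243.67 * 2 * 3.14159 / 60
omega = 1531.0238 / 60 = 25.5171 rad/s

25.5171 rad/s


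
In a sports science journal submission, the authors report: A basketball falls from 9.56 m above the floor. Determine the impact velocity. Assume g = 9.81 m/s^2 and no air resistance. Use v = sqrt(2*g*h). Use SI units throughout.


v = sqrt(2 * g * h)
v = sqrt(2 * 9.81 * 9.56)
v = sqrt(187.5672) = 13.6955 m/s

13.6955 m/s


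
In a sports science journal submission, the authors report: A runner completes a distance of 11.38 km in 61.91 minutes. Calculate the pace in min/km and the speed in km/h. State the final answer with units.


Pace = time / distance = 61.91 min / 11.38 km = 5.4402 min/km
Speed = distance / time_in_hours = 11.38 / 1.0318 hr
Speed = 11.0289 km/h

5.4402 min/km, 11.0289 km/h


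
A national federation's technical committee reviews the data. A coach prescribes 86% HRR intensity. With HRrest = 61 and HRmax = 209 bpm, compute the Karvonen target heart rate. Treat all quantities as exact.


Target = HRrest + pct*(HRmax - HRrest)
Heart rate reserve = HRmax - HRrest = 209 - 61 = 148 bpm
Fraction = 86% = 0.86
Target = 61 + 0.86 * 148
Target = 61 + 127.28 = 188.28 bpm

188.28 bpm


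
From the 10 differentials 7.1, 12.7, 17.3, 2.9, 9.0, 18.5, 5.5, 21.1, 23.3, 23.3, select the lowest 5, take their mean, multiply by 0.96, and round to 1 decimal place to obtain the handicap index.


All differentials: 7.1, 12.7, 17.3, 2.9, 9.0, 18.5, 5.5, 21.1, 23.3, 23.3
Sorted: 2.9, 5.5, 7.1, 9.0, 12.7, 17.3, 18.5, 21.1, 23.3, 23.3
Best 5: 2.9, 5.5, 7.1, 9.0, 12.7
Average of best = 37.2 / 5 = 7.44
Raw index = 7.44 * 0.96 = 7.1424
Handicap index = round(7.1424, 1) = 7.1

7.1


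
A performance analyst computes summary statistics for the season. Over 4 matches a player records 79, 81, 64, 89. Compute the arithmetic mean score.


Average = sum / n
Sum = 313
Average = 313 / 4 = 78.25

78.25


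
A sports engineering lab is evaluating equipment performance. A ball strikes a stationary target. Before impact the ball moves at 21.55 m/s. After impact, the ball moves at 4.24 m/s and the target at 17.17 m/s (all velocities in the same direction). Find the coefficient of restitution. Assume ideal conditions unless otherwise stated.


e = (v2_after - v1_after) / (v1_before - v2_before)
Numerator = 17.17 - 4.24 = 12.93
Denominator = 21.55 - 0 = 21.55
e = 12.93 / 21.55 = 0.6

0.6


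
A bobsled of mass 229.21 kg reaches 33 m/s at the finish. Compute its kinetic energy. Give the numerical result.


KE = 0.5 * m * v^2
KE = 0.5 * 229.21 * 33^2
KE = 0.5 * 229.21 * 1089 = 124804.845 J

124804.845 J


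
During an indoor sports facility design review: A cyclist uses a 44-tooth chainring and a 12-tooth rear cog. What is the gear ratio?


GR = front_teeth / rear_teeth
GR = 44 / 12
GR = 3.6667

3.6667


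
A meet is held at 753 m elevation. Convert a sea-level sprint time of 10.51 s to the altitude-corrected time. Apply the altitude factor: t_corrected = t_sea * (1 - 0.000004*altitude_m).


Correction factor = 1 - 0.000004 * 753 = 0.996988
t_corrected = t_sea * factor = 10.51 * 0.996988
t_corrected = 10.4783 s

10.4783 s


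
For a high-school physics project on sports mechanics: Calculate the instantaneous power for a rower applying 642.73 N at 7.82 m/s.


P = F * v
P = 642.73 * 7.82
P = 5026.1486 W

5026.1486 W


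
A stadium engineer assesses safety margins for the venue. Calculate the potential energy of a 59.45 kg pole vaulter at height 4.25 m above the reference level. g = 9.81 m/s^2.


PE = m * g * h
PE = 59.45 * 9.81 * 4.25
PE = 583.2045 * 4.25 = 2478.6191 J

2478.6191 J


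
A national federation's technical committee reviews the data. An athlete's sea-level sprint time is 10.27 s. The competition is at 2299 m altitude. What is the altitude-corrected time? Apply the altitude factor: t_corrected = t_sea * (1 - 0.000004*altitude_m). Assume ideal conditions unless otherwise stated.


Correction factor = 1 - 0.000004 * 2299 = 0.990804
t_corrected = t_sea * factor = 10.27 * 0.990804
t_corrected = 10.1756 s

10.1756 s


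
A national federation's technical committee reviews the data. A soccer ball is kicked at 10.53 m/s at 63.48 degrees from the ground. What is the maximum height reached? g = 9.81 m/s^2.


H = (v*sin(theta))^2 / (2*g)
vy = v*sin(theta) = 10.53 * sin(63.48 deg) = 9.422 m/s
H = vy^2 / (2*g) = 88.7744 / (2*9.81)
H = 88.7744 / 19.62 = 4.5247 m

4.5247 m


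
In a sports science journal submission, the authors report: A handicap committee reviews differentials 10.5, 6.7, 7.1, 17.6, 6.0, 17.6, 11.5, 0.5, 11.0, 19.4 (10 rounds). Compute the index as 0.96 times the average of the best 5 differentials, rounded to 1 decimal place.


All differentials: 10.5, 6.7, 7.1, 17.6, 6.0, 17.6, 11.5, 0.5, 11.0, 19.4
Sorted: 0.5, 6.0, 6.7, 7.1, 10.5, 11.0, 11.5, 17.6, 17.6, 19.4
Best 5: 0.5, 6.0, 6.7, 7.1, 10.5
Average of best = 30.8 / 5 = 6.16
Raw index = 6.16 * 0.96 = 5.9136
Handicap index = round(5.9136, 1) = 5.9

5.9


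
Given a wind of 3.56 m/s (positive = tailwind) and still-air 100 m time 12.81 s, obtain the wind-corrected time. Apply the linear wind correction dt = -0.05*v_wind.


dt = -0.05 * v_wind = -0.05 * 3.56 = -0.178 s
t_corrected = t_still + dt = 12.81 + (-0.178)
t_corrected = 12.632 s

12.632 s


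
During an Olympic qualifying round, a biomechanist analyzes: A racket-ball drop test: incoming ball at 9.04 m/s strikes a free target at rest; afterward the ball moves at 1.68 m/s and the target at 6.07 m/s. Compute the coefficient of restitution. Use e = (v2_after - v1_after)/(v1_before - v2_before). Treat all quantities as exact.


e = (v2_after - v1_after) / (v1_before - v2_before)
Numerator = 6.07 - 1.68 = 4.39
Denominator = 9.04 - 0 = 9.04
e = 4.39 / 9.04 = 0.4856

0.4856


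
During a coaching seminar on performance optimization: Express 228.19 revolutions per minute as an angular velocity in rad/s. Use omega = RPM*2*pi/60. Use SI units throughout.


omega = RPM * 2 * pi / 60
omega = 228.19 * 2 * 3.14159 / 60
omega = 1433.7601 / 60 = 23.896 rad/s

23.896 rad/s


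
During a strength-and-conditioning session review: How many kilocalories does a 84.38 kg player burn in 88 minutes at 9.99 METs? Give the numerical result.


kcal = MET * mass * time_hr
Convert time: 88 min = 1.4667 hr
kcal = 9.99 * 84.38 * 1.4667
kcal = 1236.3358 kcal

1236.3358 kcal


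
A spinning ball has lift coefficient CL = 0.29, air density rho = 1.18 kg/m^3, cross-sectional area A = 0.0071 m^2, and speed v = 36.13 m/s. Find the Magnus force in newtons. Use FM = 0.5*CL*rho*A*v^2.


FM = 0.5 * CL * rho * A * v^2
FM = 0.5 * 0.29 * 1.18 * 0.0071 * 36.13^2
v^2 = 1305.3769
FM = 0.5 * 0.29 * 1.18 * 0.0071 * 1305.3769 = 1.5858 N

1.5858 N


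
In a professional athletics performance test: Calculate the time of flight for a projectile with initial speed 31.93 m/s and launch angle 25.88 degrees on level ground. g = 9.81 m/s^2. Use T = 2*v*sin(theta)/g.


T = 2*v*sin(theta)/g
sin(theta) = sin(25.88 deg) = 0.4365
T = 2*31.93*0.4365 / 9.81
T = 27.8741 / 9.81 = 2.8414 s

2.8414 s


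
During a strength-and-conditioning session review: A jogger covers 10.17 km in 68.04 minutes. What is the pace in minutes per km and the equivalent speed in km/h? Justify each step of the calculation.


Pace = time / distance = 68.04 min / 10.17 km = 6.6903 min/km
Speed = distance / time_in_hours = 10.17 / 1.134 hr
Speed = 8.9683 km/h

6.6903 min/km, 8.9683 km/h


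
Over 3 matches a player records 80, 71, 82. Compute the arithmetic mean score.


Average = sum / n
Sum = 233
Average = 233 / 3 = 77.6667

77.6667


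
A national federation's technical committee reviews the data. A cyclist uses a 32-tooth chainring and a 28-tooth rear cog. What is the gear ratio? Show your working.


GR = front_teeth / rear_teeth
GR = 32 / 28
GR = 1.1429

1.1429


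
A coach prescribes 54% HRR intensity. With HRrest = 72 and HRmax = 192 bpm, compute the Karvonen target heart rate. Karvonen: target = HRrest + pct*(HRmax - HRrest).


Target = HRrest + pct*(HRmax - HRrest)
Heart rate reserve = HRmax - HRrest = 192 - 72 = 120 bpm
Fraction = 54% = 0.54
Target = 72 + 0.54 * 120
Target = 72 + 64.8 = 136.8 bpm

136.8 bpm


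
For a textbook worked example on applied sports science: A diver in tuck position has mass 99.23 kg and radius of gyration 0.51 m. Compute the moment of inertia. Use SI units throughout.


I = m * k^2
I = 99.23 * 0.51^2
I = 99.23 * 0.2601 = 25.8097 kg*m^2

25.8097 kg*m^2


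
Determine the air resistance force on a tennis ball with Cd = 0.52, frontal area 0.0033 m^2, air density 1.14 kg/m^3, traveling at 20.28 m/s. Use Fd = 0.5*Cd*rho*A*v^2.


Fd = 0.5 * Cd * rho * A * v^2
Fd = 0.5 * 0.52 * 1.14 * 0.0033 * 20.28^2
v^2 = 411.2784
Fd = 0.5 * 0.52 * 1.14 * 0.0033 * 411.2784 = 0.4023 N

0.4023 N


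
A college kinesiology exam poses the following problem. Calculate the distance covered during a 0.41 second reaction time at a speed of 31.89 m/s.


d = v * t
d = 31.89 * 0.41
d = 13.0749 m

13.0749 m


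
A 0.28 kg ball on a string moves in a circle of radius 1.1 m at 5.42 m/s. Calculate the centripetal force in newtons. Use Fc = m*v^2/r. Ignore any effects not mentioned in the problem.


Fc = m * v^2 / r
v^2 = 5.42^2 = 29.3764
Fc = 0.28 * 29.3764 / 1.1
Fc = 8.2254 / 1.1 = 7.4776 N

7.4776 N


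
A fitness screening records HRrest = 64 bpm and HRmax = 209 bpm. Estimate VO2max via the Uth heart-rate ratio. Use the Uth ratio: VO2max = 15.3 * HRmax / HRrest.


VO2max = 15.3 * HRmax / HRrest
VO2max = 15.3 * 209 / 64
VO2max = 3197.7 / 64 = 49.9641 mL/kg/min

49.9641 mL/kg/min


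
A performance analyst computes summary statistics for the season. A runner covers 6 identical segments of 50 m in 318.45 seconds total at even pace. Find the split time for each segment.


Split time = total_time / n_laps = 318.45 / 6
Split time = 53.075 s per lap

53.075 s


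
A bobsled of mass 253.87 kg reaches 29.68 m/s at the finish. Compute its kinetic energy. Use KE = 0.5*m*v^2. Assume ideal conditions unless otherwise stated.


KE = 0.5 * m * v^2
KE = 0.5 * 253.87 * 29.68^2
KE = 0.5 * 253.87 * 880.9024 = 111817.3461 J

111817.3461 J


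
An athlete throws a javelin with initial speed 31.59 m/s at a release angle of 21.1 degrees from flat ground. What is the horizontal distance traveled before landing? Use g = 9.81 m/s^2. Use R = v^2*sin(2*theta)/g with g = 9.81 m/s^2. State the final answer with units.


R = v^2 * sin(2*theta) / g
Convert angle to radians: theta = 21.1 deg = 0.3683 rad
sin(2*theta) = sin(0.7365) = 0.6717
R = 31.59^2 * 0.6717 / 9.81
R = 997.9281 * 0.6717 / 9.81 = 68.3312 m

68.3312 m


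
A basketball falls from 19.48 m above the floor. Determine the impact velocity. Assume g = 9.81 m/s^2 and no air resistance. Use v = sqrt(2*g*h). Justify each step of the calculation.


v = sqrt(2 * g * h)
v = sqrt(2 * 9.81 * 19.48)
v = sqrt(382.1976) = 19.5499 m/s

19.5499 m/s


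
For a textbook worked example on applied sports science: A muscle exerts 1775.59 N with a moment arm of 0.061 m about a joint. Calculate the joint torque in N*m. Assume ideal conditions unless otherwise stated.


tau = F * d
tau = 1775.59 * 0.061
tau = 108.311 N*m

108.311 N*m


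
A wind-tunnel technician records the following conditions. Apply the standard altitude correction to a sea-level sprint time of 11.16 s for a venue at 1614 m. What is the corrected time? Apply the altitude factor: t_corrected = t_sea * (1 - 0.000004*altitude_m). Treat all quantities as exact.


Correction factor = 1 - 0.000004 * 1614 = 0.993544
t_corrected = t_sea * factor = 11.16 * 0.993544
t_corrected = 11.088 s

11.088 s


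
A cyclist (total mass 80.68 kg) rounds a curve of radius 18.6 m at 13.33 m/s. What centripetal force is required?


Fc = m * v^2 / r
v^2 = 13.33^2 = 177.6889
Fc = 80.68 * 177.6889 / 18.6
Fc = 14335.9405 / 18.6 = 770.7495 N

770.7495 N


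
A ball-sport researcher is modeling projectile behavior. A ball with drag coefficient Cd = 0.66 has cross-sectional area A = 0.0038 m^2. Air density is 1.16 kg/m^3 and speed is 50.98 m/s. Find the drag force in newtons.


Fd = 0.5 * Cd * rho * A * v^2
Fd = 0.5 * 0.66 * 1.16 * 0.0038 * 50.98^2
v^2 = 2598.9604
Fd = 0.5 * 0.66 * 1.16 * 0.0038 * 2598.9604 = 3.7806 N

3.7806 N


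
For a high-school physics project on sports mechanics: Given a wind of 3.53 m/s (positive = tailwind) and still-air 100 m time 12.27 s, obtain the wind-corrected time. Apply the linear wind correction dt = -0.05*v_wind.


dt = -0.05 * v_wind = -0.05 * 3.53 = -0.1765 s
t_corrected = t_still + dt = 12.27 + (-0.1765)
t_corrected = 12.0935 s

12.0935 s


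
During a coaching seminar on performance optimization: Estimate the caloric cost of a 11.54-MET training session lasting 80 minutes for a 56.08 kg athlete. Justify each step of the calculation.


kcal = MET * mass * time_hr
Convert time: 80 min = 1.3333 hr
kcal = 11.54 * 56.08 * 1.3333
kcal = 862.8843 kcal

862.8843 kcal


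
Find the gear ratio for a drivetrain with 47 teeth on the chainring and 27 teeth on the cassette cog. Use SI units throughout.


GR = front_teeth / rear_teeth
GR = 47 / 27
GR = 1.7407

1.7407


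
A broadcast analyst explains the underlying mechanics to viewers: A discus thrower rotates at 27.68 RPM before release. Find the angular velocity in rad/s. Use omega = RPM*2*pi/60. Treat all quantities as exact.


omega = RPM * 2 * pi / 60
omega = 27.68 * 2 * 3.14159 / 60
omega = 173.9186 / 60 = 2.8986 rad/s

2.8986 rad/s


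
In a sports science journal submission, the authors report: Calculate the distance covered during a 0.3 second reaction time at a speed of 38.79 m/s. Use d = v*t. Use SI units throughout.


d = v * t
d = 38.79 * 0.3
d = 11.637 m

11.637 m


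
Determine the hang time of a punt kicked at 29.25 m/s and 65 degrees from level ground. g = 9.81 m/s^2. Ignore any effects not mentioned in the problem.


T = 2*v*sin(theta)/g
sin(theta) = sin(65 deg) = 0.9063
T = 2*29.25*0.9063 / 9.81
T = 53.019 / 9.81 = 5.4046 s

5.4046 s


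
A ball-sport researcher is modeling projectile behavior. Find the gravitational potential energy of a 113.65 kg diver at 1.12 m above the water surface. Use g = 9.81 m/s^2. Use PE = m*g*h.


PE = m * g * h
PE = 113.65 * 9.81 * 1.12
PE = 1114.9065 * 1.12 = 1248.6953 J

1248.6953 J


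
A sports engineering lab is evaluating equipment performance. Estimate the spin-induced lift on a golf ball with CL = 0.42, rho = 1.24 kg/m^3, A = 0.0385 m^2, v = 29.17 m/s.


FM = 0.5 * CL * rho * A * v^2
FM = 0.5 * 0.42 * 1.24 * 0.0385 * 29.17^2
v^2 = 850.8889
FM = 0.5 * 0.42 * 1.24 * 0.0385 * 850.8889 = 8.5305 N

8.5305 N


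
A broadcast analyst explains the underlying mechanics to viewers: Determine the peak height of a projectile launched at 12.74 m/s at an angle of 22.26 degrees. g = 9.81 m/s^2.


H = (v*sin(theta))^2 / (2*g)
vy = v*sin(theta) = 12.74 * sin(22.26 deg) = 4.826 m/s
H = vy^2 / (2*g) = 23.2907 / (2*9.81)
H = 23.2907 / 19.62 = 1.1871 m

1.1871 m


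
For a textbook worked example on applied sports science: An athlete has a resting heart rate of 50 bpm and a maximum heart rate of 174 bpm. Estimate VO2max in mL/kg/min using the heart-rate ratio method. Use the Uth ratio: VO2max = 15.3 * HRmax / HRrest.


VO2max = 15.3 * HRmax / HRrest
VO2max = 15.3 * 174 / 50
VO2max = 2662.2 / 50 = 53.244 mL/kg/min

53.244 mL/kg/min


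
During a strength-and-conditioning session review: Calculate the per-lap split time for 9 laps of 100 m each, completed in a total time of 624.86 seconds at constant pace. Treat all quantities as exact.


Split time = total_time / n_laps = 624.86 / 9
Split time = 69.4289 s per lap

69.4289 s


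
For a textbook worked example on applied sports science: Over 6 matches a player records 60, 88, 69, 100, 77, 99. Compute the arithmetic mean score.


Average = sum / n
Sum = 493
Average = 493 / 6 = 82.1667

82.1667


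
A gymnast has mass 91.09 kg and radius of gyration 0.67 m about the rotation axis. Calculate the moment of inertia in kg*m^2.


I = m * k^2
I = 91.09 * 0.67^2
I = 91.09 * 0.4489 = 40.8903 kg*m^2

40.8903 kg*m^2


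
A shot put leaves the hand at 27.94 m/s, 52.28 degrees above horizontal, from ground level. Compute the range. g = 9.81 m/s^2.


R = v^2 * sin(2*theta) / g
Convert angle to radians: theta = 52.28 deg = 0.9125 rad
sin(2*theta) = sin(1.8249) = 0.9679
R = 27.94^2 * 0.9679 / 9.81
R = 780.6436 * 0.9679 / 9.81 = 77.0207 m

77.0207 m


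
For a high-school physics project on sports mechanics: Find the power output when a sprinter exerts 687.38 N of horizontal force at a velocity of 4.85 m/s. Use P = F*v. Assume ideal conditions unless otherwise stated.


P = F * v
P = 687.38 * 4.85
P = 3333.793 W

3333.793 W


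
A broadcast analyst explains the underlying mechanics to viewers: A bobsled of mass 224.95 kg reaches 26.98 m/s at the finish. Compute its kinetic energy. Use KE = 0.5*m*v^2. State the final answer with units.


KE = 0.5 * m * v^2
KE = 0.5 * 224.95 * 26.98^2
KE = 0.5 * 224.95 * 727.9204 = 81872.847 J

81872.847 J


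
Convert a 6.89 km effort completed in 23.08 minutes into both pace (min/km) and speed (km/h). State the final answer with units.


Pace = time / distance = 23.08 min / 6.89 km = 3.3498 min/km
Speed = distance / time_in_hours = 6.89 / 0.3847 hr
Speed = 17.9116 km/h

3.3498 min/km, 17.9116 km/h


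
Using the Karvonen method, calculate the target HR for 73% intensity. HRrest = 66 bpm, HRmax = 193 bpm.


Target = HRrest + pct*(HRmax - HRrest)
Heart rate reserve = HRmax - HRrest = 193 - 66 = 127 bpm
Fraction = 73% = 0.73
Target = 66 + 0.73 * 127
Target = 66 + 92.71 = 158.71 bpm

158.71 bpm


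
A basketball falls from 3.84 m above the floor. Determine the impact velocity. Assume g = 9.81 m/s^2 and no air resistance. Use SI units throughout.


v = sqrt(2 * g * h)
v = sqrt(2 * 9.81 * 3.84)
v = sqrt(75.3408) = 8.6799 m/s

8.6799 m/s


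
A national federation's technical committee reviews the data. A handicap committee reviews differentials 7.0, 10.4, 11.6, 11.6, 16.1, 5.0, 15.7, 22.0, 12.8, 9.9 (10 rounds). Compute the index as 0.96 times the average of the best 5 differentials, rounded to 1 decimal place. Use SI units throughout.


All differentials: 7.0, 10.4, 11.6, 11.6, 16.1, 5.0, 15.7, 22.0, 12.8, 9.9
Sorted: 5.0, 7.0, 9.9, 10.4, 11.6, 11.6, 12.8, 15.7, 16.1, 22.0
Best 5: 5.0, 7.0, 9.9, 10.4, 11.6
Average of best = 43.9 / 5 = 8.78
Raw index = 8.78 * 0.96 = 8.4288
Handicap index = round(8.4288, 1) = 8.4

8.4


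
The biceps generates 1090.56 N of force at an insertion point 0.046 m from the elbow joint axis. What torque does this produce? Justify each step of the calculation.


tau = F * d
tau = 1090.56 * 0.046
tau = 50.1658 N*m

50.1658 N*m


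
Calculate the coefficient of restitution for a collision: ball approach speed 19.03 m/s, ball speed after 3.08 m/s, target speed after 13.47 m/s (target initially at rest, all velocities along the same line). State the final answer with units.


e = (v2_after - v1_after) / (v1_before - v2_before)
Numerator = 13.47 - 3.08 = 10.39
Denominator = 19.03 - 0 = 19.03
e = 10.39 / 19.03 = 0.546

0.546
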